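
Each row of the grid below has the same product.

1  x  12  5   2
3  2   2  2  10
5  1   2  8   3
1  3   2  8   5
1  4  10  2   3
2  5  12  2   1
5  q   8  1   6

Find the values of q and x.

Rows 2 and 3 each multiply to 240, so every row has product 240.
Row 7: 5×8×1×6 = 240, so the missing entry is 240 ÷ 240 = 1.
Row 1: 1×12×5×2 = 120, so the missing entry is 240 ÷ 120 = 2.

q = 1, x = 2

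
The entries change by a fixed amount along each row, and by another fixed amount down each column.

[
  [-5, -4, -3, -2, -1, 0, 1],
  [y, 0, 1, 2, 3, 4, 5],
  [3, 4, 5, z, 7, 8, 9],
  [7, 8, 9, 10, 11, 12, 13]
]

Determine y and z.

Along each row the entries change by 1 per step; down each column they change by 4.
Row 2: from 0 at column 2, stepping by 1 to column 1 gives -1.
Row 3: from 3 at column 1, stepping by 1 to column 4 gives 6.

y = -1, z = 6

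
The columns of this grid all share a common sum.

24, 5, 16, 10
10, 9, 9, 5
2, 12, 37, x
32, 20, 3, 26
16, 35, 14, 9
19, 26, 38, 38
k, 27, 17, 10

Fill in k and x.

k = 31, x = 36

The complete columns each total 134.
Column 1 is missing 134 − 103 = 31 (since 24 + 10 + 2 + 32 + 16 + 19 = 103).
Column 4 is missing 134 − 98 = 36 (since 10 + 5 + 26 + 9 + 38 + 10 = 98).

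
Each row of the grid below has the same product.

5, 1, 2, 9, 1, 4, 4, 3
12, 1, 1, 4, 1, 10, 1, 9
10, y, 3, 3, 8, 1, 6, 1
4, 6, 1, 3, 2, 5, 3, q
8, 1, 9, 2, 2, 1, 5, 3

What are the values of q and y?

Rows 1 and 2 each multiply to 4320, so every row has product 4320.
Row 4: 4×6×1×3×2×5×3 = 2160, so the missing entry is 4320 ÷ 2160 = 2.
Row 3: 10×3×3×8×1×6×1 = 4320, so the missing entry is 4320 ÷ 4320 = 1.

q = 2, y = 1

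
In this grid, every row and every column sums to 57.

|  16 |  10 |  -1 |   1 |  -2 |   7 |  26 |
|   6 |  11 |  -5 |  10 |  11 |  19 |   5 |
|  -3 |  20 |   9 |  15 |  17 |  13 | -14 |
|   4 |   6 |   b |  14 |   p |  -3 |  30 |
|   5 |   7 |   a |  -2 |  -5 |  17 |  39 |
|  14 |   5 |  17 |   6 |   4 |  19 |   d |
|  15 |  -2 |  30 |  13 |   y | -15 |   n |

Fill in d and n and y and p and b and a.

The known cells in row 5 total 61, leaving 57 − 61 = -4 for the blank.
The known cells in row 6 total 65, leaving 57 − 65 = -8 for the blank.
The known cells in column 7 total 78, leaving 57 − 78 = -21 for the blank.
The known cells in row 7 total 20, leaving 57 − 20 = 37 for the blank.
The known cells in column 5 total 62, leaving 57 − 62 = -5 for the blank.
The known cells in row 4 total 46, leaving 57 − 46 = 11 for the blank.

d = -8, n = -21, y = 37, p = -5, b = 11, a = -4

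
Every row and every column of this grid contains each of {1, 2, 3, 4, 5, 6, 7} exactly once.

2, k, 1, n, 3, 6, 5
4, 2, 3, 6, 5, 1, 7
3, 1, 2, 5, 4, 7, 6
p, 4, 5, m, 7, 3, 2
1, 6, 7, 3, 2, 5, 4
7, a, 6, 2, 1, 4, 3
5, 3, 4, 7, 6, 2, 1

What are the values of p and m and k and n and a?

Cell (6,2): row 6 already has {1, 2, 3, 4, 6, 7} → 5.
Cell (1,2): column 2 already has {1, 2, 3, 4, 5, 6} → 7.
Cell (1,4): row 1 already has {1, 2, 3, 5, 6, 7} → 4.
Cell (4,1): column 1 already has {1, 2, 3, 4, 5, 7} → 6.
For row 4, column 4: row 4 already has {2, 3, 4, 5, 6, 7}; that leaves 1.

p = 6, m = 1, k = 7, n = 4, a = 5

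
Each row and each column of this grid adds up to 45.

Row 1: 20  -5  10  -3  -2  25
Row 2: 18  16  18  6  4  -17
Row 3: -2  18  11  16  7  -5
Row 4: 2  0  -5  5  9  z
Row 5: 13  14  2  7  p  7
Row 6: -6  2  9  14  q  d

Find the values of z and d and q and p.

z = 34, d = 1, q = 25, p = 2

The known cells in row 5 total 43, leaving 45 − 43 = 2 for the blank.
The known cells in column 5 total 20, leaving 45 − 20 = 25 for the blank.
The known cells in row 6 total 44, leaving 45 − 44 = 1 for the blank.
The known cells in row 4 total 11, leaving 45 − 11 = 34 for the blank.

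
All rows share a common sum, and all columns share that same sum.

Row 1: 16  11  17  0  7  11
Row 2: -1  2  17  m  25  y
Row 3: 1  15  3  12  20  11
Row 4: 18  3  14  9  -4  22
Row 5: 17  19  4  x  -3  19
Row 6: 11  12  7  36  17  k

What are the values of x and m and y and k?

Rows 1 and 3 both sum to 62, so that's the common total.
The known cells in row 6 total 83, leaving 62 − 83 = -21 for the blank.
The known cells in column 6 total 42, leaving 62 − 42 = 20 for the blank.
The known cells in row 2 total 63, leaving 62 − 63 = -1 for the blank.
The known cells in row 5 total 56, leaving 62 − 56 = 6 for the blank.

x = 6, m = -1, y = 20, k = -21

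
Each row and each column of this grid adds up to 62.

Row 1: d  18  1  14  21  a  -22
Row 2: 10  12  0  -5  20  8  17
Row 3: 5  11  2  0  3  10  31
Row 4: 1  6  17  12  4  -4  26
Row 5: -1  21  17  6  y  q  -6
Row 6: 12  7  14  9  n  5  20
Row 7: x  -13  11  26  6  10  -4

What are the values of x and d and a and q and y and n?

x = 26, d = 9, a = 21, q = 12, y = 13, n = -5

Row 6: 12 + 7 + 14 + 9 + 5 + 20 = 67, so its missing entry is 62 − 67 = -5.
Column 5: 21 + 20 + 3 + 4 − 5 + 6 = 49, so its missing entry is 62 − 49 = 13.
Row 5: -1 + 21 + 17 + 6 + 13 − 6 = 50, so its missing entry is 62 − 50 = 12.
Column 6: 8 + 10 − 4 + 12 + 5 + 10 = 41, so its missing entry is 62 − 41 = 21.
Row 1: 18 + 1 + 14 + 21 + 21 − 22 = 53, so its missing entry is 62 − 53 = 9.
Row 7: -13 + 11 + 26 + 6 + 10 − 4 = 36, so its missing entry is 62 − 36 = 26.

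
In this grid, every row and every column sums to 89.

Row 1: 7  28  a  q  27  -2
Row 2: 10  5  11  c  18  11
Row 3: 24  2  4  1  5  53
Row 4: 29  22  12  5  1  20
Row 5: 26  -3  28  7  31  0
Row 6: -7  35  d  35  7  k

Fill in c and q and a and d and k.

c = 34, q = 7, a = 22, d = 12, k = 7

Column 6 has -2 + 11 + 53 + 20 + 0 = 82; the blank must be 89 − 82 = 7.
Row 2 has 10 + 5 + 11 + 18 + 11 = 55; the blank must be 89 − 55 = 34.
Column 4 has 34 + 1 + 5 + 7 + 35 = 82; the blank must be 89 − 82 = 7.
Row 1 has 7 + 28 + 7 + 27 − 2 = 67; the blank must be 89 − 67 = 22.
Row 6 has -7 + 35 + 35 + 7 + 7 = 77; the blank must be 89 − 77 = 12.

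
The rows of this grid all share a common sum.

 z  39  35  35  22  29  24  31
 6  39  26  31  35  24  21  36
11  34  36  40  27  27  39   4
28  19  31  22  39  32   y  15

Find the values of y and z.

y = 32, z = 3

Row 2 sums to 218 and so does row 3; that's the common total.
In row 4 the known cells total 186, leaving 218 − 186 = 32.
In row 1 the known cells total 215, leaving 218 − 215 = 3.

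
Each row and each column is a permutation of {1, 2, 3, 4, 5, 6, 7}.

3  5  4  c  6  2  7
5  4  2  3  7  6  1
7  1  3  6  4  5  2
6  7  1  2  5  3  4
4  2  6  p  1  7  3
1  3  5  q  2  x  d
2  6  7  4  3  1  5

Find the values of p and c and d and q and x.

At (row 6, col 6): column 6 already has {1, 2, 3, 5, 6, 7}, so the value is 4.
For row 5, column 4: row 5 already has {1, 2, 3, 4, 6, 7}; that leaves 5.
For row 1, column 4: row 1 already has {2, 3, 4, 5, 6, 7}; that leaves 1.
Cell (6,7): column 7 already has {1, 2, 3, 4, 5, 7} → 6.
Cell (6,4): row 6 already has {1, 2, 3, 4, 5, 6} → 7.

p = 5, c = 1, d = 6, q = 7, x = 4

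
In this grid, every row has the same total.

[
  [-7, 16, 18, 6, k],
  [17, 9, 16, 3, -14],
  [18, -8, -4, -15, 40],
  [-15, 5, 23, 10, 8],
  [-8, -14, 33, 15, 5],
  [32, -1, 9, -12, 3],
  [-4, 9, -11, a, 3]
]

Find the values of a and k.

The complete rows each total 31.
Row 7 is missing 31 − (-3) = 34 (since -4 + 9 − 11 + 3 = -3).
Row 1 is missing 31 − 33 = -2 (since -7 + 16 + 18 + 6 = 33).

a = 34, k = -2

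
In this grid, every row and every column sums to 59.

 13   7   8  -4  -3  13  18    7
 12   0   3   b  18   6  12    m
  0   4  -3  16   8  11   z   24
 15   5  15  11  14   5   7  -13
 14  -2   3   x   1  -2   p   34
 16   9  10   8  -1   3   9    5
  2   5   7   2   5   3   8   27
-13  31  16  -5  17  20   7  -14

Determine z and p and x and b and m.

Column 8 has 7 + 24 − 13 + 34 + 5 + 27 − 14 = 70; the blank must be 59 − 70 = -11.
Row 3 has 0 + 4 − 3 + 16 + 8 + 11 + 24 = 60; the blank must be 59 − 60 = -1.
Column 7 has 18 + 12 − 1 + 7 + 9 + 8 + 7 = 60; the blank must be 59 − 60 = -1.
Row 5 has 14 − 2 + 3 + 1 − 2 − 1 + 34 = 47; the blank must be 59 − 47 = 12.
Row 2 has 12 + 0 + 3 + 18 + 6 + 12 − 11 = 40; the blank must be 59 − 40 = 19.

z = -1, p = -1, x = 12, b = 19, m = -11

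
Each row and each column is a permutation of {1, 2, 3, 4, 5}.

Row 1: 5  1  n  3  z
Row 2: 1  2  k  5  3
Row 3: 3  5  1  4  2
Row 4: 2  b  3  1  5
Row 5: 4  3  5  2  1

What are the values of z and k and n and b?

z = 4, k = 4, n = 2, b = 4

At (row 4, col 2): row 4 already has {1, 2, 3, 5}, so the value is 4.
Cell (2,3): row 2 already has {1, 2, 3, 5} → 4.
For row 1, column 3: column 3 already has {1, 3, 4, 5}; that leaves 2.
For row 1, column 5: row 1 already has {1, 2, 3, 5}; that leaves 4.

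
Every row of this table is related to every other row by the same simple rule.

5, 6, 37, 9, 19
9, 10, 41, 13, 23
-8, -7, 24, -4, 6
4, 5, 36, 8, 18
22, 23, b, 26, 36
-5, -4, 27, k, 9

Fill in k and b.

k = -1, b = 54

The difference between any two rows is the same in every column — this is an addition table with the headers hidden.
Row 6 minus row 1 is -5 − 5 = -10, so its entry in column 4 is 9 + (-10) = -1.
Row 5 minus row 1 is 22 − 5 = 17, so its entry in column 3 is 37 + 17 = 54.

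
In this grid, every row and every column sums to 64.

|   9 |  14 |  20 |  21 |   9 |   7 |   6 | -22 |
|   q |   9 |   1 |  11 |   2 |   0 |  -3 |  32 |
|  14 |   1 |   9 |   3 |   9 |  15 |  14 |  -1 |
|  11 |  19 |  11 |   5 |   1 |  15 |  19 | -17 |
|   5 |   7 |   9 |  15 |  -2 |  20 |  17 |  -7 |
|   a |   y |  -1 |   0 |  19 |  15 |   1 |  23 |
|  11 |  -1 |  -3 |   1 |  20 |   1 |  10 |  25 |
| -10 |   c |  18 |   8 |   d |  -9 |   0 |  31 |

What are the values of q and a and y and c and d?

q = 12, a = 12, y = -5, c = 20, d = 6

The known cells in column 5 total 58, leaving 64 − 58 = 6 for the blank.
The known cells in row 8 total 44, leaving 64 − 44 = 20 for the blank.
The known cells in column 2 total 69, leaving 64 − 69 = -5 for the blank.
The known cells in row 6 total 52, leaving 64 − 52 = 12 for the blank.
The known cells in row 2 total 52, leaving 64 − 52 = 12 for the blank.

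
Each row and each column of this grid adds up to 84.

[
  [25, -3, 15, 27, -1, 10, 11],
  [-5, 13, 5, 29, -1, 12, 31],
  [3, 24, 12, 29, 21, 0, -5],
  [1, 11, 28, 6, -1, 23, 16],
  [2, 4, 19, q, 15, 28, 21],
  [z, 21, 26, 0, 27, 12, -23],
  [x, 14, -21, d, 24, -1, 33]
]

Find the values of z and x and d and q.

Row 5 has 2 + 4 + 19 + 15 + 28 + 21 = 89; the blank must be 84 − 89 = -5.
Column 4 has 27 + 29 + 29 + 6 − 5 + 0 = 86; the blank must be 84 − 86 = -2.
Row 6 has 21 + 26 + 0 + 27 + 12 − 23 = 63; the blank must be 84 − 63 = 21.
Row 7 has 14 − 21 − 2 + 24 − 1 + 33 = 47; the blank must be 84 − 47 = 37.

z = 21, x = 37, d = -2, q = -5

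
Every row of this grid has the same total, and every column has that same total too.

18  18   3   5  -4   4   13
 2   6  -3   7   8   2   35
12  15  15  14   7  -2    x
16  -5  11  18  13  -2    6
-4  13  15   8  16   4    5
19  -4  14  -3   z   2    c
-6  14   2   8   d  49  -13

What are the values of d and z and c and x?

Rows 1 and 2 both sum to 57, so that's the common total.
The known cells in row 3 total 61, leaving 57 − 61 = -4 for the blank.
The known cells in column 7 total 42, leaving 57 − 42 = 15 for the blank.
The known cells in row 6 total 43, leaving 57 − 43 = 14 for the blank.
The known cells in row 7 total 54, leaving 57 − 54 = 3 for the blank.

d = 3, z = 14, c = 15, x = -4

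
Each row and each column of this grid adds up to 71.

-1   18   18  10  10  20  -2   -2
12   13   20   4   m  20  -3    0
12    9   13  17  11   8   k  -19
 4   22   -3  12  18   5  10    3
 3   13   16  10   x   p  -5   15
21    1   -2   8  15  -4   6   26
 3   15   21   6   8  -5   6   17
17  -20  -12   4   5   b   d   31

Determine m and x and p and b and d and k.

Row 2: 12 + 13 + 20 + 4 + 20 − 3 + 0 = 66, so its missing entry is 71 − 66 = 5.
Column 5: 10 + 5 + 11 + 18 + 15 + 8 + 5 = 72, so its missing entry is 71 − 72 = -1.
Row 5: 3 + 13 + 16 + 10 − 1 − 5 + 15 = 51, so its missing entry is 71 − 51 = 20.
Row 3: 12 + 9 + 13 + 17 + 11 + 8 − 19 = 51, so its missing entry is 71 − 51 = 20.
Column 7: -2 − 3 + 20 + 10 − 5 + 6 + 6 = 32, so its missing entry is 71 − 32 = 39.
Row 8: 17 − 20 − 12 + 4 + 5 + 39 + 31 = 64, so its missing entry is 71 − 64 = 7.

m = 5, x = -1, p = 20, b = 7, d = 39, k = 20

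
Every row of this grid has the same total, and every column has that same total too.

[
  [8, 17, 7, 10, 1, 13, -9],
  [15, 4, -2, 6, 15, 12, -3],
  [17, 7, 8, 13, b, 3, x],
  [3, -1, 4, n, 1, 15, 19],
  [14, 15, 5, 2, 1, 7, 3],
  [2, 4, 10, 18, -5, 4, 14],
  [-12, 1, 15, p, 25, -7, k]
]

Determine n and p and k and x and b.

n = 6, p = -8, k = 33, x = -10, b = 9

Rows 1 and 2 both sum to 47, so that's the common total.
Column 5 has 1 + 15 + 1 + 1 − 5 + 25 = 38; the blank must be 47 − 38 = 9.
Row 4 has 3 − 1 + 4 + 1 + 15 + 19 = 41; the blank must be 47 − 41 = 6.
Row 3 has 17 + 7 + 8 + 13 + 9 + 3 = 57; the blank must be 47 − 57 = -10.
Column 7 has -9 − 3 − 10 + 19 + 3 + 14 = 14; the blank must be 47 − 14 = 33.
Row 7 has -12 + 1 + 15 + 25 − 7 + 33 = 55; the blank must be 47 − 55 = -8.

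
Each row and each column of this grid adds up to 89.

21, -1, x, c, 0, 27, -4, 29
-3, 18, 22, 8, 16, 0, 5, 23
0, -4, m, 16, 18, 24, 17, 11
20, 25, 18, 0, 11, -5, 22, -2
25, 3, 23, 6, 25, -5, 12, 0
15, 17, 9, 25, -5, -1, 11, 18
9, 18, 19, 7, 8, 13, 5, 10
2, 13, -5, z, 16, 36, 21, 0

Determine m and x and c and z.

m = 7, x = -4, c = 21, z = 6

Row 8: 2 + 13 − 5 + 16 + 36 + 21 + 0 = 83, so its missing entry is 89 − 83 = 6.
Column 4: 8 + 16 + 0 + 6 + 25 + 7 + 6 = 68, so its missing entry is 89 − 68 = 21.
Row 1: 21 − 1 + 21 + 0 + 27 − 4 + 29 = 93, so its missing entry is 89 − 93 = -4.
Row 3: 0 − 4 + 16 + 18 + 24 + 17 + 11 = 82, so its missing entry is 89 − 82 = 7.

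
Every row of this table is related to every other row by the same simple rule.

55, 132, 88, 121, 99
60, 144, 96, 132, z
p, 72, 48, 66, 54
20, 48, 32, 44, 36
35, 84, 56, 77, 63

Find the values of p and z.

Each row is a constant multiple of every other row — this is a multiplication table with the headers hidden.
Row 3 is 66/121 = 6/11 times row 1, so its entry in column 1 is 55 × 6/11 = 30.
Row 2 is 132/121 = 12/11 times row 1, so its entry in column 5 is 99 × 12/11 = 108.

p = 30, z = 108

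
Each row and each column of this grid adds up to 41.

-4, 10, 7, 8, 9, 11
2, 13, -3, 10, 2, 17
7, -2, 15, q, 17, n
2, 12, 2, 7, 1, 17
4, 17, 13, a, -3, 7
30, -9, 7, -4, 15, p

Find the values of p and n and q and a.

p = 2, n = -13, q = 17, a = 3

Row 6 has 30 − 9 + 7 − 4 + 15 = 39; the blank must be 41 − 39 = 2.
Column 6 has 11 + 17 + 17 + 7 + 2 = 54; the blank must be 41 − 54 = -13.
Row 3 has 7 − 2 + 15 + 17 − 13 = 24; the blank must be 41 − 24 = 17.
Row 5 has 4 + 17 + 13 − 3 + 7 = 38; the blank must be 41 − 38 = 3.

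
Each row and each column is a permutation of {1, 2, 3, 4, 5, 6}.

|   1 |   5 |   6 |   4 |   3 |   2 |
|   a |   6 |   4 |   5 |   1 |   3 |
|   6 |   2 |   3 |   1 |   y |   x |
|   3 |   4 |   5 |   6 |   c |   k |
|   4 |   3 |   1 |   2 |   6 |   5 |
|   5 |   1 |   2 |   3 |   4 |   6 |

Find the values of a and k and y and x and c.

a = 2, k = 1, y = 5, x = 4, c = 2

Cell (2,1): row 2 already has {1, 3, 4, 5, 6} → 2.
For row 3, column 5: row 3 is missing {4, 5} and column 5 is missing {2, 5}; that leaves 5.
Cell (4,5): column 5 already has {1, 3, 4, 5, 6} → 2.
Cell (3,6): row 3 already has {1, 2, 3, 5, 6} → 4.
Cell (4,6): row 4 already has {2, 3, 4, 5, 6} → 1.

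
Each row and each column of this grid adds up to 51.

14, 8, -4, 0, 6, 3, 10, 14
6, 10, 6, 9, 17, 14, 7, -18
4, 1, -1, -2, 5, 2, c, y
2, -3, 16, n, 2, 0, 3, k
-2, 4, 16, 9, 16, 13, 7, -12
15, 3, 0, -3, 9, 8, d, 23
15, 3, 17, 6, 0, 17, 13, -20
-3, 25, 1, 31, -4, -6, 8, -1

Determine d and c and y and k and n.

The known cells in column 4 total 50, leaving 51 − 50 = 1 for the blank.
The known cells in row 4 total 21, leaving 51 − 21 = 30 for the blank.
The known cells in column 8 total 16, leaving 51 − 16 = 35 for the blank.
The known cells in row 3 total 44, leaving 51 − 44 = 7 for the blank.
The known cells in row 6 total 55, leaving 51 − 55 = -4 for the blank.

d = -4, c = 7, y = 35, k = 30, n = 1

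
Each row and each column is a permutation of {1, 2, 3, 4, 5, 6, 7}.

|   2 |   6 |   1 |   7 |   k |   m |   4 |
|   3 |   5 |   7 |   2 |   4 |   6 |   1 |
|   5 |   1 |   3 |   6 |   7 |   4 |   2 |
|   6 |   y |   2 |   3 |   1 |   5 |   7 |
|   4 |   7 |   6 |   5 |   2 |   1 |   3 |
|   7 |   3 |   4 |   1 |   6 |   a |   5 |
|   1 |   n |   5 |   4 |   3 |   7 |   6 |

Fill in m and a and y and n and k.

m = 3, a = 2, y = 4, n = 2, k = 5

Cell (6,6): row 6 already has {1, 3, 4, 5, 6, 7} → 2.
For row 1, column 5: column 5 already has {1, 2, 3, 4, 6, 7}; that leaves 5.
For row 4, column 2: row 4 already has {1, 2, 3, 5, 6, 7}; that leaves 4.
For row 7, column 2: row 7 already has {1, 3, 4, 5, 6, 7}; that leaves 2.
Cell (1,6): row 1 already has {1, 2, 4, 5, 6, 7} → 3.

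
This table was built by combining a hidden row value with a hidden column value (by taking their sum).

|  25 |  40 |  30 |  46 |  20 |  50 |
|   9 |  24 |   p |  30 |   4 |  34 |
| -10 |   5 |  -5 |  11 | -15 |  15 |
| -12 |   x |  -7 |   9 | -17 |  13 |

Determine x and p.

The difference between any two rows is the same in every column — this is an addition table with the headers hidden.
Row 4 minus row 1 is 9 − 46 = -37, so its entry in column 2 is 40 + (-37) = 3.
Row 2 minus row 1 is 30 − 46 = -16, so its entry in column 3 is 30 + (-16) = 14.

x = 3, p = 14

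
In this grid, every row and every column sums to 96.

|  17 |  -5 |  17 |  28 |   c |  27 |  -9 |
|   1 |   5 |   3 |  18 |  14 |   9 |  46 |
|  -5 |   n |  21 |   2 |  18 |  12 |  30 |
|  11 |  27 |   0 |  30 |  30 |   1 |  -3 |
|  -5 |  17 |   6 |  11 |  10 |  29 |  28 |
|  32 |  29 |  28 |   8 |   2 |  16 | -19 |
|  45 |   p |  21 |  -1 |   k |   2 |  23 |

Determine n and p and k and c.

Row 3: -5 + 21 + 2 + 18 + 12 + 30 = 78, so its missing entry is 96 − 78 = 18.
Column 2: -5 + 5 + 18 + 27 + 17 + 29 = 91, so its missing entry is 96 − 91 = 5.
Row 7: 45 + 5 + 21 − 1 + 2 + 23 = 95, so its missing entry is 96 − 95 = 1.
Row 1: 17 − 5 + 17 + 28 + 27 − 9 = 75, so its missing entry is 96 − 75 = 21.

n = 18, p = 5, k = 1, c = 21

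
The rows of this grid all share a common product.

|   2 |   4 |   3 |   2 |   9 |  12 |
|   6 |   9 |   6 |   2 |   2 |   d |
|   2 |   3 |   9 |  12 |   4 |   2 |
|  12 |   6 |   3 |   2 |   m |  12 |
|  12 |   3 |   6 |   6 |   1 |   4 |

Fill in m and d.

Rows 1 and 3 each multiply to 5184, so every row has product 5184.
Row 4: 12×6×3×2×12 = 5184, so the missing entry is 5184 ÷ 5184 = 1.
Row 2: 6×9×6×2×2 = 1296, so the missing entry is 5184 ÷ 1296 = 4.

m = 1, d = 4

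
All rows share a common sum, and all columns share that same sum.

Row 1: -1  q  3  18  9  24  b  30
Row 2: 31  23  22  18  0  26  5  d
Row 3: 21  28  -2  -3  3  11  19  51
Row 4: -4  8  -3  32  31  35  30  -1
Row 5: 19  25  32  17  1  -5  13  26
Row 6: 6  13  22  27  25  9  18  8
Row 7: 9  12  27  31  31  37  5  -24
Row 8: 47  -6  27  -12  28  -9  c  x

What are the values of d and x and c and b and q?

d = 3, x = 35, c = 18, b = 20, q = 25

Rows 3 and 4 both sum to 128, so that's the common total.
Column 2: 23 + 28 + 8 + 25 + 13 + 12 − 6 = 103, so its missing entry is 128 − 103 = 25.
Row 1: -1 + 25 + 3 + 18 + 9 + 24 + 30 = 108, so its missing entry is 128 − 108 = 20.
Row 2: 31 + 23 + 22 + 18 + 0 + 26 + 5 = 125, so its missing entry is 128 − 125 = 3.
Column 8: 30 + 3 + 51 − 1 + 26 + 8 − 24 = 93, so its missing entry is 128 − 93 = 35.
Row 8: 47 − 6 + 27 − 12 + 28 − 9 + 35 = 110, so its missing entry is 128 − 110 = 18.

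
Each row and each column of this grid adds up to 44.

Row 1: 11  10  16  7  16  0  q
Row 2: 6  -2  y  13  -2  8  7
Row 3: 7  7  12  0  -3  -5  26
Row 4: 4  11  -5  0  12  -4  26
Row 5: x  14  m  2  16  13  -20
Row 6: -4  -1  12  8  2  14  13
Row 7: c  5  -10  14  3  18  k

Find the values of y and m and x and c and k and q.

y = 14, m = 5, x = 14, c = 6, k = 8, q = -16

Row 2 has 6 − 2 + 13 − 2 + 8 + 7 = 30; the blank must be 44 − 30 = 14.
Column 3 has 16 + 14 + 12 − 5 + 12 − 10 = 39; the blank must be 44 − 39 = 5.
Row 5 has 14 + 5 + 2 + 16 + 13 − 20 = 30; the blank must be 44 − 30 = 14.
Row 1 has 11 + 10 + 16 + 7 + 16 + 0 = 60; the blank must be 44 − 60 = -16.
Column 1 has 11 + 6 + 7 + 4 + 14 − 4 = 38; the blank must be 44 − 38 = 6.
Row 7 has 6 + 5 − 10 + 14 + 3 + 18 = 36; the blank must be 44 − 36 = 8.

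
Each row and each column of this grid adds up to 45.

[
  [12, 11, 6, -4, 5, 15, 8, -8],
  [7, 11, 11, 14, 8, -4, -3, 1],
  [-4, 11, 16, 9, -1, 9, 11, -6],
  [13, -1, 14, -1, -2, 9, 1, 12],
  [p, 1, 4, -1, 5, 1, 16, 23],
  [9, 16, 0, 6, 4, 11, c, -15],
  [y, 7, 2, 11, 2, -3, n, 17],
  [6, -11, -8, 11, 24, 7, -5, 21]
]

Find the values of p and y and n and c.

The known cells in row 5 total 49, leaving 45 − 49 = -4 for the blank.
The known cells in row 6 total 31, leaving 45 − 31 = 14 for the blank.
The known cells in column 7 total 42, leaving 45 − 42 = 3 for the blank.
The known cells in row 7 total 39, leaving 45 − 39 = 6 for the blank.

p = -4, y = 6, n = 3, c = 14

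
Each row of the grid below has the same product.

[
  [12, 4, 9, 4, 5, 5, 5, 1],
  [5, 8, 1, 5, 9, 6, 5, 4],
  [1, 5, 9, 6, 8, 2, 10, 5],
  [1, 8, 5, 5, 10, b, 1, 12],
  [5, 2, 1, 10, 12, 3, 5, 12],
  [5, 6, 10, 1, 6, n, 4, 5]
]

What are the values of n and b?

n = 6, b = 9

Rows 2 and 3 each multiply to 216000, so every row has product 216000.
Row 6: 5×6×10×1×6×4×5 = 36000, so the missing entry is 216000 ÷ 36000 = 6.
Row 4: 1×8×5×5×10×1×12 = 24000, so the missing entry is 216000 ÷ 24000 = 9.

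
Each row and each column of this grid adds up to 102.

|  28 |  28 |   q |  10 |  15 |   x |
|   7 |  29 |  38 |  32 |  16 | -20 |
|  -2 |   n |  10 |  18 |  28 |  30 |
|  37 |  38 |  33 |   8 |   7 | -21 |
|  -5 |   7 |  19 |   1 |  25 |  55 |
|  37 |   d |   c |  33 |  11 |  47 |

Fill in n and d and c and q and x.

n = 18, d = -18, c = -8, q = 10, x = 11

Row 3 has -2 + 10 + 18 + 28 + 30 = 84; the blank must be 102 − 84 = 18.
Column 2 has 28 + 29 + 18 + 38 + 7 = 120; the blank must be 102 − 120 = -18.
Column 6 has -20 + 30 − 21 + 55 + 47 = 91; the blank must be 102 − 91 = 11.
Row 1 has 28 + 28 + 10 + 15 + 11 = 92; the blank must be 102 − 92 = 10.
Row 6 has 37 − 18 + 33 + 11 + 47 = 110; the blank must be 102 − 110 = -8.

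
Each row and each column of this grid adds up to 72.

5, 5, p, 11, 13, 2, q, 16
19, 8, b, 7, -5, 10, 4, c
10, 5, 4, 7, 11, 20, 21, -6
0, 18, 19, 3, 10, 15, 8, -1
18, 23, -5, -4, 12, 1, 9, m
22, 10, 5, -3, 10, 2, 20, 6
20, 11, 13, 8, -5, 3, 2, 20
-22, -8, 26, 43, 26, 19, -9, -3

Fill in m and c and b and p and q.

The known cells in column 7 total 55, leaving 72 − 55 = 17 for the blank.
The known cells in row 1 total 69, leaving 72 − 69 = 3 for the blank.
The known cells in column 3 total 65, leaving 72 − 65 = 7 for the blank.
The known cells in row 2 total 50, leaving 72 − 50 = 22 for the blank.
The known cells in row 5 total 54, leaving 72 − 54 = 18 for the blank.

m = 18, c = 22, b = 7, p = 3, q = 17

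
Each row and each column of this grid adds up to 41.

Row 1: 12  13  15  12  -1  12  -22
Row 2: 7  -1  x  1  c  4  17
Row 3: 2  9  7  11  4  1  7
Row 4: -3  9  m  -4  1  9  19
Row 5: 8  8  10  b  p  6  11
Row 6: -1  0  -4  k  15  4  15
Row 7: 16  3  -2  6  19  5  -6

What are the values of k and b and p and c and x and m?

The known cells in row 6 total 29, leaving 41 − 29 = 12 for the blank.
The known cells in column 4 total 38, leaving 41 − 38 = 3 for the blank.
The known cells in row 5 total 46, leaving 41 − 46 = -5 for the blank.
The known cells in column 5 total 33, leaving 41 − 33 = 8 for the blank.
The known cells in row 2 total 36, leaving 41 − 36 = 5 for the blank.
The known cells in row 4 total 31, leaving 41 − 31 = 10 for the blank.

k = 12, b = 3, p = -5, c = 8, x = 5, m = 10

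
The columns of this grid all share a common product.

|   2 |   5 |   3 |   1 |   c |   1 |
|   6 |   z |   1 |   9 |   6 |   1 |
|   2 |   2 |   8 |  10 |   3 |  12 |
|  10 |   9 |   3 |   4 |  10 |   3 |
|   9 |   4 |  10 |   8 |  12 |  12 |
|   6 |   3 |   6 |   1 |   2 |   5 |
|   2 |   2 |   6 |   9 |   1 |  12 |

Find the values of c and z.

Columns 3 and 6 each multiply to 25920, so every column has product 25920.
Column 5: 6×3×10×12×2×1 = 4320, so the missing entry is 25920 ÷ 4320 = 6.
Column 2: 5×2×9×4×3×2 = 2160, so the missing entry is 25920 ÷ 2160 = 12.

c = 6, z = 12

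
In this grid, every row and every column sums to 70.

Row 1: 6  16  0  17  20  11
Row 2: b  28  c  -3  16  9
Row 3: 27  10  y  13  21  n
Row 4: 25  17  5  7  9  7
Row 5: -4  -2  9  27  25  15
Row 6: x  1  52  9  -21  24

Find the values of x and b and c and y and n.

Row 6 has 1 + 52 + 9 − 21 + 24 = 65; the blank must be 70 − 65 = 5.
Column 1 has 6 + 27 + 25 − 4 + 5 = 59; the blank must be 70 − 59 = 11.
Row 2 has 11 + 28 − 3 + 16 + 9 = 61; the blank must be 70 − 61 = 9.
Column 3 has 0 + 9 + 5 + 9 + 52 = 75; the blank must be 70 − 75 = -5.
Row 3 has 27 + 10 − 5 + 13 + 21 = 66; the blank must be 70 − 66 = 4.

x = 5, b = 11, c = 9, y = -5, n = 4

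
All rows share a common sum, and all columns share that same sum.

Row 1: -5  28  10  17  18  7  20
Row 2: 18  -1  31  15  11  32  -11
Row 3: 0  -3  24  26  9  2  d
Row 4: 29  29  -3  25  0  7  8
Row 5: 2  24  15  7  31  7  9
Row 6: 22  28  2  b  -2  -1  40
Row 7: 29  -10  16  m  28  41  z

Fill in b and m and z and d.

b = 6, m = -1, z = -8, d = 37

Rows 1 and 2 both sum to 95, so that's the common total.
Row 6 has 22 + 28 + 2 − 2 − 1 + 40 = 89; the blank must be 95 − 89 = 6.
Column 4 has 17 + 15 + 26 + 25 + 7 + 6 = 96; the blank must be 95 − 96 = -1.
Row 7 has 29 − 10 + 16 − 1 + 28 + 41 = 103; the blank must be 95 − 103 = -8.
Row 3 has 0 − 3 + 24 + 26 + 9 + 2 = 58; the blank must be 95 − 58 = 37.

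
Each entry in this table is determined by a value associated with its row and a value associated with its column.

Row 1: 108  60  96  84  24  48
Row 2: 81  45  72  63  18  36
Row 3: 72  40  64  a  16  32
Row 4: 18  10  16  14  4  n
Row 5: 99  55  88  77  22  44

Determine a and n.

a = 56, n = 8

Each row is a constant multiple of every other row — this is a multiplication table with the headers hidden.
Row 3 is 64/96 = 2/3 times row 1, so its entry in column 4 is 84 × 2/3 = 56.
Row 4 is 16/96 = 1/6 times row 1, so its entry in column 6 is 48 × 1/6 = 8.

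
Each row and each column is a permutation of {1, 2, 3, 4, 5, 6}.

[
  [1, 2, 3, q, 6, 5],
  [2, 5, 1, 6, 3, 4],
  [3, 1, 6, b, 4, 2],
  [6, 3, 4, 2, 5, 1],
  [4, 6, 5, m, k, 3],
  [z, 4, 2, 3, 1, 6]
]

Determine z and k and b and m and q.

z = 5, k = 2, b = 5, m = 1, q = 4

Cell (5,5): column 5 already has {1, 3, 4, 5, 6} → 2.
For row 5, column 4: row 5 already has {2, 3, 4, 5, 6}; that leaves 1.
For row 1, column 4: row 1 already has {1, 2, 3, 5, 6}; that leaves 4.
For row 3, column 4: row 3 already has {1, 2, 3, 4, 6}; that leaves 5.
At (row 6, col 1): row 6 already has {1, 2, 3, 4, 6}, so the value is 5.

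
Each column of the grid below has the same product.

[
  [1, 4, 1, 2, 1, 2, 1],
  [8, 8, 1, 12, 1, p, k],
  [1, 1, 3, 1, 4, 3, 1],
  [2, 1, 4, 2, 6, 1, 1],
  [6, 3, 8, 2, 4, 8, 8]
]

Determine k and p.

Columns 1 and 5 each multiply to 96, so every column has product 96.
Column 7: 1×1×1×8 = 8, so the missing entry is 96 ÷ 8 = 12.
Column 6: 2×3×1×8 = 48, so the missing entry is 96 ÷ 48 = 2.

k = 12, p = 2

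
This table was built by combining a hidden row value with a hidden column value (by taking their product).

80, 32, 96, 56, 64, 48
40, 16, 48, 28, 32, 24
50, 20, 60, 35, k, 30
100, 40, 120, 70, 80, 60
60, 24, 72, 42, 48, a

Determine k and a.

k = 40, a = 36

Each row is a constant multiple of every other row — this is a multiplication table with the headers hidden.
Row 3 is 20/32 = 5/8 times row 1, so its entry in column 5 is 64 × 5/8 = 40.
Row 5 is 24/32 = 3/4 times row 1, so its entry in column 6 is 48 × 3/4 = 36.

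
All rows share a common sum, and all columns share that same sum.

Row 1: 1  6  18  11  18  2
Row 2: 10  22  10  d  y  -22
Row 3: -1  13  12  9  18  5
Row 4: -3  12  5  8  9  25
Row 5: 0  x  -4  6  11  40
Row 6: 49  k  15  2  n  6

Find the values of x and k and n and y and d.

x = 3, k = 0, n = -16, y = 16, d = 20

Rows 1 and 3 both sum to 56, so that's the common total.
Row 5: 0 − 4 + 6 + 11 + 40 = 53, so its missing entry is 56 − 53 = 3.
Column 2: 6 + 22 + 13 + 12 + 3 = 56, so its missing entry is 56 − 56 = 0.
Row 6: 49 + 0 + 15 + 2 + 6 = 72, so its missing entry is 56 − 72 = -16.
Column 5: 18 + 18 + 9 + 11 − 16 = 40, so its missing entry is 56 − 40 = 16.
Row 2: 10 + 22 + 10 + 16 − 22 = 36, so its missing entry is 56 − 36 = 20.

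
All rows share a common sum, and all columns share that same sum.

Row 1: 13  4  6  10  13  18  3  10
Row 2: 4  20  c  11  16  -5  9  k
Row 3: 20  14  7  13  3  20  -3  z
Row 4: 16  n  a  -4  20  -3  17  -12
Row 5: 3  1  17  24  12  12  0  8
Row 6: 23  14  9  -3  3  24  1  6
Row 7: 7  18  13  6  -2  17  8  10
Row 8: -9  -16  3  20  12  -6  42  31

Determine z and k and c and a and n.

Rows 1 and 5 both sum to 77, so that's the common total.
The known cells in row 3 total 74, leaving 77 − 74 = 3 for the blank.
The known cells in column 2 total 55, leaving 77 − 55 = 22 for the blank.
The known cells in column 8 total 56, leaving 77 − 56 = 21 for the blank.
The known cells in row 2 total 76, leaving 77 − 76 = 1 for the blank.
The known cells in row 4 total 56, leaving 77 − 56 = 21 for the blank.

z = 3, k = 21, c = 1, a = 21, n = 22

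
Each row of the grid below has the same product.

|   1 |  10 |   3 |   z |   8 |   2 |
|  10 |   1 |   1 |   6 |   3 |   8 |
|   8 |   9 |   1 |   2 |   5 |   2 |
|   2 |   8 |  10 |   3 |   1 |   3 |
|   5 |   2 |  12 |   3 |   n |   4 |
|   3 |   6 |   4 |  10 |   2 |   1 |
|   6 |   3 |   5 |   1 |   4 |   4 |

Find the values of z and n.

z = 3, n = 1

Rows 4 and 6 each multiply to 1440, so every row has product 1440.
Row 1: 1×10×3×8×2 = 480, so the missing entry is 1440 ÷ 480 = 3.
Row 5: 5×2×12×3×4 = 1440, so the missing entry is 1440 ÷ 1440 = 1.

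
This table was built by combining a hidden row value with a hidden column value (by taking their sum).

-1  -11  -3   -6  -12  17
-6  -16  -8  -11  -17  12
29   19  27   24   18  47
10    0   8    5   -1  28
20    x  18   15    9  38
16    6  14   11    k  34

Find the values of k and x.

The difference between any two rows is the same in every column — this is an addition table with the headers hidden.
Row 6 minus row 1 is 11 − (-6) = 17, so its entry in column 5 is -12 + 17 = 5.
Row 5 minus row 1 is 15 − (-6) = 21, so its entry in column 2 is -11 + 21 = 10.

k = 5, x = 10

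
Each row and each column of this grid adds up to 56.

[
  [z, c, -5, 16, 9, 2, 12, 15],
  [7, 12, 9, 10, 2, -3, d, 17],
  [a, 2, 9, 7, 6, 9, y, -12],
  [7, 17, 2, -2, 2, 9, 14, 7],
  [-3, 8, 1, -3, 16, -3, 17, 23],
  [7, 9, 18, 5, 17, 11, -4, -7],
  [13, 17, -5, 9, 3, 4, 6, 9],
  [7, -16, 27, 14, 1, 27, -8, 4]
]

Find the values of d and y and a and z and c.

d = 2, y = 17, a = 18, z = 0, c = 7

Column 2: 12 + 2 + 17 + 8 + 9 + 17 − 16 = 49, so its missing entry is 56 − 49 = 7.
Row 1: 7 − 5 + 16 + 9 + 2 + 12 + 15 = 56, so its missing entry is 56 − 56 = 0.
Column 1: 0 + 7 + 7 − 3 + 7 + 13 + 7 = 38, so its missing entry is 56 − 38 = 18.
Row 3: 18 + 2 + 9 + 7 + 6 + 9 − 12 = 39, so its missing entry is 56 − 39 = 17.
Row 2: 7 + 12 + 9 + 10 + 2 − 3 + 17 = 54, so its missing entry is 56 − 54 = 2.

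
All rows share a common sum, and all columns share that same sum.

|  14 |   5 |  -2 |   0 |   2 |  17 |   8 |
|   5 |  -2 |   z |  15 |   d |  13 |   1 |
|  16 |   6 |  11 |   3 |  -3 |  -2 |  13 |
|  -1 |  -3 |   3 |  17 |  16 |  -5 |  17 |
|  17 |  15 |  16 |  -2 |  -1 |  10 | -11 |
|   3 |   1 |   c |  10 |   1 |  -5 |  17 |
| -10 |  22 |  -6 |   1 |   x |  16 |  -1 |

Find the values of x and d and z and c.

Rows 1 and 3 both sum to 44, so that's the common total.
The known cells in row 7 total 22, leaving 44 − 22 = 22 for the blank.
The known cells in column 5 total 37, leaving 44 − 37 = 7 for the blank.
The known cells in row 2 total 39, leaving 44 − 39 = 5 for the blank.
The known cells in row 6 total 27, leaving 44 − 27 = 17 for the blank.

x = 22, d = 7, z = 5, c = 17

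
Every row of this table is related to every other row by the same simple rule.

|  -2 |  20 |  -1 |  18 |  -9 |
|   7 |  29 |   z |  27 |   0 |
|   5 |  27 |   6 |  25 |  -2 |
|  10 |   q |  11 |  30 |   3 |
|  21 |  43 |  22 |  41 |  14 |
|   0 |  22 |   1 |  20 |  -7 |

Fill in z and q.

z = 8, q = 32

The difference between any two rows is the same in every column — this is an addition table with the headers hidden.
Row 2 minus row 1 is 0 − (-9) = 9, so its entry in column 3 is -1 + 9 = 8.
Row 4 minus row 1 is 3 − (-9) = 12, so its entry in column 2 is 20 + 12 = 32.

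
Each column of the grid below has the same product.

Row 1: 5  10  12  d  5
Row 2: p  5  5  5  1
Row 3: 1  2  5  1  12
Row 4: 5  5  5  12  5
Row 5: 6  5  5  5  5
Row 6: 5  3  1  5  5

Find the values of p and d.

Columns 2 and 5 each multiply to 7500, so every column has product 7500.
Column 1: 5×1×5×6×5 = 750, so the missing entry is 7500 ÷ 750 = 10.
Column 4: 5×1×12×5×5 = 1500, so the missing entry is 7500 ÷ 1500 = 5.

p = 10, d = 5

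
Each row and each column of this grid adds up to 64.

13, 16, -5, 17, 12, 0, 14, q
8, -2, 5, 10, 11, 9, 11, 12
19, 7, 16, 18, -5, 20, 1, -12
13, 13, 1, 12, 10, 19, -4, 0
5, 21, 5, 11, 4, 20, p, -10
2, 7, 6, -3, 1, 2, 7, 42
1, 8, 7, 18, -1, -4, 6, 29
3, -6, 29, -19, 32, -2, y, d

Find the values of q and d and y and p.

Row 5 has 5 + 21 + 5 + 11 + 4 + 20 − 10 = 56; the blank must be 64 − 56 = 8.
Row 1 has 13 + 16 − 5 + 17 + 12 + 0 + 14 = 67; the blank must be 64 − 67 = -3.
Column 7 has 14 + 11 + 1 − 4 + 8 + 7 + 6 = 43; the blank must be 64 − 43 = 21.
Row 8 has 3 − 6 + 29 − 19 + 32 − 2 + 21 = 58; the blank must be 64 − 58 = 6.

q = -3, d = 6, y = 21, p = 8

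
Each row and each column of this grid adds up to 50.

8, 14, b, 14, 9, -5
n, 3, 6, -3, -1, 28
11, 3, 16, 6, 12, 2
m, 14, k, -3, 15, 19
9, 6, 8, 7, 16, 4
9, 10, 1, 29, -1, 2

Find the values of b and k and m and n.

Row 2 has 3 + 6 − 3 − 1 + 28 = 33; the blank must be 50 − 33 = 17.
Row 1 has 8 + 14 + 14 + 9 − 5 = 40; the blank must be 50 − 40 = 10.
Column 3 has 10 + 6 + 16 + 8 + 1 = 41; the blank must be 50 − 41 = 9.
Row 4 has 14 + 9 − 3 + 15 + 19 = 54; the blank must be 50 − 54 = -4.

b = 10, k = 9, m = -4, n = 17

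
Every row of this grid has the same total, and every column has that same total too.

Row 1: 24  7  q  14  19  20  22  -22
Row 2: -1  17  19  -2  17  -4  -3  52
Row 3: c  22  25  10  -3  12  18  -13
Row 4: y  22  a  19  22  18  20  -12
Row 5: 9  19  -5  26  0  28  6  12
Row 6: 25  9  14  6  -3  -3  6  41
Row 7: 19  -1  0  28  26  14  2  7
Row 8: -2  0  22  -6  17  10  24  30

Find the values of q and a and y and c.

Rows 2 and 5 both sum to 95, so that's the common total.
Row 1: 24 + 7 + 14 + 19 + 20 + 22 − 22 = 84, so its missing entry is 95 − 84 = 11.
Row 3: 22 + 25 + 10 − 3 + 12 + 18 − 13 = 71, so its missing entry is 95 − 71 = 24.
Column 3: 11 + 19 + 25 − 5 + 14 + 0 + 22 = 86, so its missing entry is 95 − 86 = 9.
Row 4: 22 + 9 + 19 + 22 + 18 + 20 − 12 = 98, so its missing entry is 95 − 98 = -3.

q = 11, a = 9, y = -3, c = 24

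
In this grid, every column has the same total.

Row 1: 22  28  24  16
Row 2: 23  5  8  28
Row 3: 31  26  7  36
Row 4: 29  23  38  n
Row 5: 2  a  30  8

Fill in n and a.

The complete columns each total 107.
Column 4 is missing 107 − 88 = 19 (since 16 + 28 + 36 + 8 = 88).
Column 2 is missing 107 − 82 = 25 (since 28 + 5 + 26 + 23 = 82).

n = 19, a = 25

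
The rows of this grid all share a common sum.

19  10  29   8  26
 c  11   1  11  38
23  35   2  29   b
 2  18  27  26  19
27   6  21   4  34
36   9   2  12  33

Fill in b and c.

b = 3, c = 31

Row 1 sums to 92 and so does row 5; that's the common total.
In row 3 the known cells total 89, leaving 92 − 89 = 3.
In row 2 the known cells total 61, leaving 92 − 61 = 31.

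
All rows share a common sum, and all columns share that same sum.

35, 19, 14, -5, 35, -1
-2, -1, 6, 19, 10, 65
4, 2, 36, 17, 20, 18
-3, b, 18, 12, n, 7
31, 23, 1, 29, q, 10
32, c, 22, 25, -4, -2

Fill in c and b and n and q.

c = 24, b = 30, n = 33, q = 3

Rows 1 and 2 both sum to 97, so that's the common total.
Row 5: 31 + 23 + 1 + 29 + 10 = 94, so its missing entry is 97 − 94 = 3.
Row 6: 32 + 22 + 25 − 4 − 2 = 73, so its missing entry is 97 − 73 = 24.
Column 2: 19 − 1 + 2 + 23 + 24 = 67, so its missing entry is 97 − 67 = 30.
Row 4: -3 + 30 + 18 + 12 + 7 = 64, so its missing entry is 97 − 64 = 33.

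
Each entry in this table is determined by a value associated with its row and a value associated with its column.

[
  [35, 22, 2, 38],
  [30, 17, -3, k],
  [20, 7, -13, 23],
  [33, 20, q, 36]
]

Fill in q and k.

q = 0, k = 33

The difference between any two rows is the same in every column — this is an addition table with the headers hidden.
Row 4 minus row 1 is 20 − 22 = -2, so its entry in column 3 is 2 + (-2) = 0.
Row 2 minus row 1 is 17 − 22 = -5, so its entry in column 4 is 38 + (-5) = 33.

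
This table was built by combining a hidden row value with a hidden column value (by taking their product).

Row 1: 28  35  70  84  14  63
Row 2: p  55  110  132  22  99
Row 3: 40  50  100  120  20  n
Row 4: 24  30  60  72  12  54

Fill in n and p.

Each row is a constant multiple of every other row — this is a multiplication table with the headers hidden.
Row 3 is 120/84 = 10/7 times row 1, so its entry in column 6 is 63 × 10/7 = 90.
Row 2 is 132/84 = 11/7 times row 1, so its entry in column 1 is 28 × 11/7 = 44.

n = 90, p = 44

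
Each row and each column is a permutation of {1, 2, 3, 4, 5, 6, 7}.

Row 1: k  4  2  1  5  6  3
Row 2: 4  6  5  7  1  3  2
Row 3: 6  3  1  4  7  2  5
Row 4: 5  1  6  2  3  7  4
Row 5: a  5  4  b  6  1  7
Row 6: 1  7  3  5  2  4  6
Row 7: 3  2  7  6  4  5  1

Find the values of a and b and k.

For row 1, column 1: row 1 already has {1, 2, 3, 4, 5, 6}; that leaves 7.
At (row 5, col 1): column 1 already has {1, 3, 4, 5, 6, 7}, so the value is 2.
Cell (5,4): row 5 already has {1, 2, 4, 5, 6, 7} → 3.

a = 2, b = 3, k = 7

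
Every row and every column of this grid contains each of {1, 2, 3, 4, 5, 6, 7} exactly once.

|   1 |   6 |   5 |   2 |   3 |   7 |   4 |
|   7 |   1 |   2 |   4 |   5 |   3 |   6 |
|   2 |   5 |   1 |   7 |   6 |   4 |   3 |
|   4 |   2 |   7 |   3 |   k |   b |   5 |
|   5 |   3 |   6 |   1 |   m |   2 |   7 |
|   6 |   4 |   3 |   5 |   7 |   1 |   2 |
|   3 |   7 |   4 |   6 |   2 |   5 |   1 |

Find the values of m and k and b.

m = 4, k = 1, b = 6

For row 5, column 5: row 5 already has {1, 2, 3, 5, 6, 7}; that leaves 4.
Cell (4,5): column 5 already has {2, 3, 4, 5, 6, 7} → 1.
Cell (4,6): row 4 already has {1, 2, 3, 4, 5, 7} → 6.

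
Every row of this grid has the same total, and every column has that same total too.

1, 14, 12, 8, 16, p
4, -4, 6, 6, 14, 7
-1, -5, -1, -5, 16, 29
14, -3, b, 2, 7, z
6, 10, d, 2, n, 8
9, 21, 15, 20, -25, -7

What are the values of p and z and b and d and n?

p = -18, z = 14, b = -1, d = 2, n = 5

Rows 2 and 3 both sum to 33, so that's the common total.
Column 5: 16 + 14 + 16 + 7 − 25 = 28, so its missing entry is 33 − 28 = 5.
Row 5: 6 + 10 + 2 + 5 + 8 = 31, so its missing entry is 33 − 31 = 2.
Row 1: 1 + 14 + 12 + 8 + 16 = 51, so its missing entry is 33 − 51 = -18.
Column 3: 12 + 6 − 1 + 2 + 15 = 34, so its missing entry is 33 − 34 = -1.
Row 4: 14 − 3 − 1 + 2 + 7 = 19, so its missing entry is 33 − 19 = 14.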